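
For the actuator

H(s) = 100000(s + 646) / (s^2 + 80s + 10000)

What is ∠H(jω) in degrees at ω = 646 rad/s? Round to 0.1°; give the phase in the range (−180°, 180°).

-127.8°

At s = jω = j646:
zero (s+646): 646 + j646 → |·| = √(646²+646²) = √834632 ≈ 913.58, ∠ = arctan(646/646) ≈ 45.00°
quadratic: (j646)² + 80·j646 + 10000 = -407316 + j51680 → |·| ≈ 4.1058e+05, ∠ ≈ 172.77°
∠H = 45.00° − 172.77° = -127.77°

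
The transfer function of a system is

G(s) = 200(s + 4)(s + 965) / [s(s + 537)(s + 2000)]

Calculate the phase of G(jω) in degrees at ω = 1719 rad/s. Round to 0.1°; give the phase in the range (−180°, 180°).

At s = jω = j1719:
zero (s+4): 4 + j1719 → |·| = √(4²+1719²) = √2954977 ≈ 1719, ∠ = arctan(1719/4) ≈ 89.87°
zero (s+965): 965 + j1719 → |·| = √(965²+1719²) = √3886186 ≈ 1971.3, ∠ = arctan(1719/965) ≈ 60.69°
pole (s+537): 537 + j1719 → |·| = √(537²+1719²) = √3243330 ≈ 1800.9, ∠ = arctan(1719/537) ≈ 72.65°
pole (s+2000): 2000 + j1719 → |·| = √(2000²+1719²) = √6954961 ≈ 2637.2, ∠ = arctan(1719/2000) ≈ 40.68°
pole at origin: |s| = 1719, ∠ = 90.00° (in denominator)
∠G = 150.56° − 203.33° = -52.77°

-52.8°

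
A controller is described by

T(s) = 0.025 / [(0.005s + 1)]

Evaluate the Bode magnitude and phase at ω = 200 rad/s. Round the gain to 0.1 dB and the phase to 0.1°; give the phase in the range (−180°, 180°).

-35.1 dB, -45.0°

At ω = 200 rad/s:
pole (1 + j200·0.005) = 1 + j1 → |·| ≈ 1.4142, ∠ ≈ 45.00°
|T| = 0.025 · 1 / (1.4142) ≈ 0.017678
Gain = 20 log₁₀(0.017678) ≈ -35.05 dB
∠T = (0°) − (45.00°) = -45.00°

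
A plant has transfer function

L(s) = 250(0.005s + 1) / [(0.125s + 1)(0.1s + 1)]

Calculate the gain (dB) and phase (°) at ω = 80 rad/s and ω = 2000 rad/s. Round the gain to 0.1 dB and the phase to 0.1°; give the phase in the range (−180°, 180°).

At ω = 80 rad/s:
zero (1 + j80·0.005) = 1 + j0.4 → |·| ≈ 1.077, ∠ ≈ 21.80°
pole (1 + j80·0.125) = 1 + j10 → |·| ≈ 10.05, ∠ ≈ 84.29°
pole (1 + j80·0.1) = 1 + j8 → |·| ≈ 8.0623, ∠ ≈ 82.87°
|L| = 250 · 1.077 / (10.05 · 8.0623) ≈ 3.323
Gain = 20 log₁₀(3.323) ≈ 10.43 dB
∠L = (21.80°) − (84.29° + 82.87°) = -145.36°

At ω = 2000 rad/s:
zero (1 + j2000·0.005) = 1 + j10 → |·| ≈ 10.05, ∠ ≈ 84.29°
pole (1 + j2000·0.125) = 1 + j250 → |·| ≈ 250, ∠ ≈ 89.77°
pole (1 + j2000·0.1) = 1 + j200 → |·| ≈ 200, ∠ ≈ 89.71°
|L| = 250 · 10.05 / (250 · 200) ≈ 0.05025
Gain = 20 log₁₀(0.05025) ≈ -25.98 dB
∠L = (84.29°) − (89.77° + 89.71°) = -95.19°

ω = 80: 10.4 dB, -145.4°; ω = 2000: -26.0 dB, -95.2°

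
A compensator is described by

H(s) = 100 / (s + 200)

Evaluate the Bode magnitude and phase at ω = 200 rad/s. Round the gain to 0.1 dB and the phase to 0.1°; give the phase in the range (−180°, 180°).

-9.0 dB, -45.0°

Substitute s = j200:
Numerator: 100 = 100 + j0
Denominator: (j200) + 200 = 200 + j200
|N| = √(100² + 0²) ≈ 100, ∠N ≈ 0.00°
|D| = √(200² + 200²) ≈ 282.84, ∠D ≈ 45.00°
|H| = 100 / 282.84 ≈ 0.35356
Gain = 20 log₁₀(0.35356) ≈ -9.03 dB
∠H = 0.00° − 45.00° = -45.00°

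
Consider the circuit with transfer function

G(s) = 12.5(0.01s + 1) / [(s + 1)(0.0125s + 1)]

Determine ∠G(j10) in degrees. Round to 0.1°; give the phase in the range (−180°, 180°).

At ω = 10 rad/s:
zero (1 + j10·0.01) = 1 + j0.1 → |·| ≈ 1.005, ∠ ≈ 5.71°
pole (1 + j10·1) = 1 + j10 → |·| ≈ 10.05, ∠ ≈ 84.29°
pole (1 + j10·0.0125) = 1 + j0.125 → |·| ≈ 1.0078, ∠ ≈ 7.13°
∠G = (5.71°) − (84.29° + 7.13°) = -85.71°

-85.7°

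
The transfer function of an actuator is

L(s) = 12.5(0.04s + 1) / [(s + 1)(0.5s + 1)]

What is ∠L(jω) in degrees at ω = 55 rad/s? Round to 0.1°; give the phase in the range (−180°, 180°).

At ω = 55 rad/s:
zero (1 + j55·0.04) = 1 + j2.2 → |·| ≈ 2.4166, ∠ ≈ 65.56°
pole (1 + j55·1) = 1 + j55 → |·| ≈ 55.009, ∠ ≈ 88.96°
pole (1 + j55·0.5) = 1 + j27.5 → |·| ≈ 27.518, ∠ ≈ 87.92°
∠L = (65.56°) − (88.96° + 87.92°) = -111.32°

-111.3°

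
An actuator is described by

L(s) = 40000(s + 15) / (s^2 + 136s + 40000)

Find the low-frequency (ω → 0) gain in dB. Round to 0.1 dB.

23.5 dB

L(0) = 40000·15 / 40000 = 15
20 log₁₀(15) ≈ 23.52 dB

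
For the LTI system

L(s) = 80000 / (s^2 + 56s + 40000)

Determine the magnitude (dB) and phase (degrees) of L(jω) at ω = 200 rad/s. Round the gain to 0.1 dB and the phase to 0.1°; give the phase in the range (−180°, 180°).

At s = jω = j200:
quadratic: (j200)² + 56·j200 + 40000 = 0 + j11200 → |·| ≈ 11200, ∠ ≈ 90.00°
|L| = 80000 / 11200 ≈ 7.1429
Gain = 20 log₁₀(7.1429) ≈ 17.08 dB
∠L = 0.00° − 90.00° = -90.00°

17.1 dB, -90.0°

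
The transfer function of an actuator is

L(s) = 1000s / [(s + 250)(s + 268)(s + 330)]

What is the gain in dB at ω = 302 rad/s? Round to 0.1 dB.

At s = jω = j302:
zero at origin: s = j302 → |·| = 302, ∠ = 90.00°
pole (s+250): 250 + j302 → |·| = √(250²+302²) = √153704 ≈ 392.05, ∠ = arctan(302/250) ≈ 50.38°
pole (s+268): 268 + j302 → |·| = √(268²+302²) = √163028 ≈ 403.77, ∠ = arctan(302/268) ≈ 48.41°
pole (s+330): 330 + j302 → |·| = √(330²+302²) = √200104 ≈ 447.33, ∠ = arctan(302/330) ≈ 42.46°
|L| = 1000 · 302 / 7.0811e+07 ≈ 0.0042649
Gain = 20 log₁₀(0.0042649) ≈ -47.40 dB

-47.4 dB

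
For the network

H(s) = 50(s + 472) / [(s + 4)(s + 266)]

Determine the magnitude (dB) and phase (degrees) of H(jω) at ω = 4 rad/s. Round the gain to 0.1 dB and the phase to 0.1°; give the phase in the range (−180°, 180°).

At s = jω = j4:
zero (s+472): 472 + j4 → |·| = √(472²+4²) = √222800 ≈ 472.02, ∠ = arctan(4/472) ≈ 0.49°
pole (s+4): 4 + j4 → |·| = √(4²+4²) = √32 ≈ 5.6569, ∠ = arctan(4/4) ≈ 45.00°
pole (s+266): 266 + j4 → |·| = √(266²+4²) = √70772 ≈ 266.03, ∠ = arctan(4/266) ≈ 0.86°
|H| = 50 · 472.02 / 1504.9 ≈ 15.683
Gain = 20 log₁₀(15.683) ≈ 23.91 dB
∠H = 0.49° − 45.86° = -45.37°

23.9 dB, -45.4°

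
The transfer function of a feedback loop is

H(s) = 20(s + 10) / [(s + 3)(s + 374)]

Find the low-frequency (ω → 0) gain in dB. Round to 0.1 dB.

-15.0 dB

H(0) = 20·10 / (3·374) ≈ 0.17825
20 log₁₀(0.17825) ≈ -14.98 dB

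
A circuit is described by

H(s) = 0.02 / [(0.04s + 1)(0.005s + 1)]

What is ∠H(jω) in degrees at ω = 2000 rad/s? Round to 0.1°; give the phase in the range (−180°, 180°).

At ω = 2000 rad/s:
pole (1 + j2000·0.04) = 1 + j80 → |·| ≈ 80.006, ∠ ≈ 89.28°
pole (1 + j2000·0.005) = 1 + j10 → |·| ≈ 10.05, ∠ ≈ 84.29°
∠H = (0°) − (89.28° + 84.29°) = -173.57°

-173.6°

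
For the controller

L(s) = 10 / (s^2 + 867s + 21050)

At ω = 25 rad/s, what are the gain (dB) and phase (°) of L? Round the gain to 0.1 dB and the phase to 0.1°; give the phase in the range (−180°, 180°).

Substitute s = j25:
Numerator: 10 = 10 + j0
Denominator: (j25)^2 + 867(j25) + 21050 = 20425 + j21675
|N| = √(10² + 0²) ≈ 10, ∠N ≈ 0.00°
|D| = √(20425² + 21675²) ≈ 29782, ∠D ≈ 46.70°
|L| = 10 / 29782 ≈ 0.00033577
Gain = 20 log₁₀(0.00033577) ≈ -69.48 dB
∠L = 0.00° − 46.70° = -46.70°

-69.5 dB, -46.7°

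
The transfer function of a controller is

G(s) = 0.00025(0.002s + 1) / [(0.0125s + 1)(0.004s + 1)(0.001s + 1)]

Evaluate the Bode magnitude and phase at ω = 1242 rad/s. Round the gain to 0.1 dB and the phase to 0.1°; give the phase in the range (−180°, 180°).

At ω = 1242 rad/s:
zero (1 + j1242·0.002) = 1 + j2.484 → |·| ≈ 2.6777, ∠ ≈ 68.07°
pole (1 + j1242·0.0125) = 1 + j15.525 → |·| ≈ 15.557, ∠ ≈ 86.31°
pole (1 + j1242·0.004) = 1 + j4.968 → |·| ≈ 5.0676, ∠ ≈ 78.62°
pole (1 + j1242·0.001) = 1 + j1.242 → |·| ≈ 1.5945, ∠ ≈ 51.16°
|G| = 0.00025 · 2.6777 / (15.557 · 5.0676 · 1.5945) ≈ 5.3254e-06
Gain = 20 log₁₀(5.3254e-06) ≈ -105.47 dB
∠G = (68.07°) − (86.31° + 78.62° + 51.16°) = -148.02°

-105.5 dB, -148.0°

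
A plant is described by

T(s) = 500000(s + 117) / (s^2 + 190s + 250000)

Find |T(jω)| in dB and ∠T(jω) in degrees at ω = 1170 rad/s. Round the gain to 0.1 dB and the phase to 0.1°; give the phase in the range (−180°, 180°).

54.2 dB, -84.5°

At s = jω = j1170:
zero (s+117): 117 + j1170 → |·| = √(117²+1170²) = √1382589 ≈ 1175.8, ∠ = arctan(1170/117) ≈ 84.29°
quadratic: (j1170)² + 190·j1170 + 250000 = -1118900 + j222300 → |·| ≈ 1.1408e+06, ∠ ≈ 168.76°
|T| = 500000 · 1175.8 / 1.1408e+06 ≈ 515.34
Gain = 20 log₁₀(515.34) ≈ 54.24 dB
∠T = 84.29° − 168.76° = -84.47°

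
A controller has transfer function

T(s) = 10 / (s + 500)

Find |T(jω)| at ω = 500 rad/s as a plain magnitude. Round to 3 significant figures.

Substitute s = j500:
Numerator: 10 = 10 + j0
Denominator: (j500) + 500 = 500 + j500
|N| = √(10² + 0²) ≈ 10, ∠N ≈ 0.00°
|D| = √(500² + 500²) ≈ 707.11, ∠D ≈ 45.00°
|T| = 10 / 707.11 ≈ 0.014142

0.0141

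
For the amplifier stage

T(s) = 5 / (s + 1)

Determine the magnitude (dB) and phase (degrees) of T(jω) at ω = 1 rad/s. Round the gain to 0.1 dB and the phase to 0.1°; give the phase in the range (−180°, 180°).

11.0 dB, -45.0°

At s = jω = j1:
pole (s+1): 1 + j1 → |·| = √(1²+1²) = √2 ≈ 1.4142, ∠ = arctan(1/1) ≈ 45.00°
|T| = 5 / 1.4142 ≈ 3.5356
Gain = 20 log₁₀(3.5356) ≈ 10.97 dB
∠T = 0.00° − 45.00° = -45.00°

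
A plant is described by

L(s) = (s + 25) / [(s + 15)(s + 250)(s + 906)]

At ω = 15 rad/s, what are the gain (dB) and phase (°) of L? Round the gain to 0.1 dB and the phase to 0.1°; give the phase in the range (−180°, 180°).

At s = jω = j15:
zero (s+25): 25 + j15 → |·| = √(25²+15²) = √850 ≈ 29.155, ∠ = arctan(15/25) ≈ 30.96°
pole (s+15): 15 + j15 → |·| = √(15²+15²) = √450 ≈ 21.213, ∠ = arctan(15/15) ≈ 45.00°
pole (s+250): 250 + j15 → |·| = √(250²+15²) = √62725 ≈ 250.45, ∠ = arctan(15/250) ≈ 3.43°
pole (s+906): 906 + j15 → |·| = √(906²+15²) = √821061 ≈ 906.12, ∠ = arctan(15/906) ≈ 0.95°
|L| = 1 · 29.155 / 4.814e+06 ≈ 6.0563e-06
Gain = 20 log₁₀(6.0563e-06) ≈ -104.36 dB
∠L = 30.96° − 49.38° = -18.42°

-104.4 dB, -18.4°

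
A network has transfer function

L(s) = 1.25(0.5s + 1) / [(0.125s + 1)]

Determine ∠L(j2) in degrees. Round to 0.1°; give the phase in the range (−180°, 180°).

At ω = 2 rad/s:
zero (1 + j2·0.5) = 1 + j1 → |·| ≈ 1.4142, ∠ ≈ 45.00°
pole (1 + j2·0.125) = 1 + j0.25 → |·| ≈ 1.0308, ∠ ≈ 14.04°
∠L = (45.00°) − (14.04°) = 30.96°

31.0°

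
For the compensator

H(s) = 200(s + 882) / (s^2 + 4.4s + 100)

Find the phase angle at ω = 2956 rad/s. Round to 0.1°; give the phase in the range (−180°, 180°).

At s = jω = j2956:
zero (s+882): 882 + j2956 → |·| = √(882²+2956²) = √9515860 ≈ 3084.8, ∠ = arctan(2956/882) ≈ 73.39°
quadratic: (j2956)² + 4.4·j2956 + 100 = -8737836 + j13006.4 → |·| ≈ 8.7378e+06, ∠ ≈ 179.91°
∠H = 73.39° − 179.91° = -106.52°

-106.5°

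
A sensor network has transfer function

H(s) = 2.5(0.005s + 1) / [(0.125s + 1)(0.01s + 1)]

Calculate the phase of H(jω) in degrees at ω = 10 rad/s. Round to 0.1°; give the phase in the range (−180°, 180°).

-54.2°

At ω = 10 rad/s:
zero (1 + j10·0.005) = 1 + j0.05 → |·| ≈ 1.0012, ∠ ≈ 2.86°
pole (1 + j10·0.125) = 1 + j1.25 → |·| ≈ 1.6008, ∠ ≈ 51.34°
pole (1 + j10·0.01) = 1 + j0.1 → |·| ≈ 1.005, ∠ ≈ 5.71°
∠H = (2.86°) − (51.34° + 5.71°) = -54.19°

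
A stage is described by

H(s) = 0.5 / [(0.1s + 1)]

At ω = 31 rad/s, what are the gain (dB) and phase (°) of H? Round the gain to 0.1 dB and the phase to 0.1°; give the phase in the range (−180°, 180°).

At ω = 31 rad/s:
pole (1 + j31·0.1) = 1 + j3.1 → |·| ≈ 3.2573, ∠ ≈ 72.12°
|H| = 0.5 · 1 / (3.2573) ≈ 0.1535
Gain = 20 log₁₀(0.1535) ≈ -16.28 dB
∠H = (0°) − (72.12°) = -72.12°

-16.3 dB, -72.1°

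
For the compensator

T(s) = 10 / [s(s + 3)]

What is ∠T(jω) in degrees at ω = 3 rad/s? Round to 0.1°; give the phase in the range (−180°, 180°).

At s = jω = j3:
pole (s+3): 3 + j3 → |·| = √(3²+3²) = √18 ≈ 4.2426, ∠ = arctan(3/3) ≈ 45.00°
pole at origin: |s| = 3, ∠ = 90.00° (in denominator)
∠T = 0.00° − 135.00° = -135.00°

-135.0°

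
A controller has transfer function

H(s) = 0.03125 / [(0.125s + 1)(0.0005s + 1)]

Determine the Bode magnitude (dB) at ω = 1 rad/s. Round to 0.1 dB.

-30.2 dB

At ω = 1 rad/s:
pole (1 + j1·0.125) = 1 + j0.125 → |·| ≈ 1.0078, ∠ ≈ 7.13°
pole (1 + j1·0.0005) = 1 + j0.0005 → |·| ≈ 1, ∠ ≈ 0.03°
|H| = 0.03125 · 1 / (1.0078 · 1) ≈ 0.031008
Gain = 20 log₁₀(0.031008) ≈ -30.17 dB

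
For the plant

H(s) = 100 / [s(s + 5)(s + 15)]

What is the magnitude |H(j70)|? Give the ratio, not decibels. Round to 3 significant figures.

0.000284

At s = jω = j70:
pole (s+5): 5 + j70 → |·| = √(5²+70²) = √4925 ≈ 70.178, ∠ = arctan(70/5) ≈ 85.91°
pole (s+15): 15 + j70 → |·| = √(15²+70²) = √5125 ≈ 71.589, ∠ = arctan(70/15) ≈ 77.91°
pole at origin: |s| = 70, ∠ = 90.00° (in denominator)
|H| = 100 / 3.5168e+05 ≈ 0.00028435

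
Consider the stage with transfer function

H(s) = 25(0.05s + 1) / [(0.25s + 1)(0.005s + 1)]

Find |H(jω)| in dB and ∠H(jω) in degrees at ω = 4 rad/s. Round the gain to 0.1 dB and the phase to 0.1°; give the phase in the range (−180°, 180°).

At ω = 4 rad/s:
zero (1 + j4·0.05) = 1 + j0.2 → |·| ≈ 1.0198, ∠ ≈ 11.31°
pole (1 + j4·0.25) = 1 + j1 → |·| ≈ 1.4142, ∠ ≈ 45.00°
pole (1 + j4·0.005) = 1 + j0.02 → |·| ≈ 1.0002, ∠ ≈ 1.15°
|H| = 25 · 1.0198 / (1.4142 · 1.0002) ≈ 18.024
Gain = 20 log₁₀(18.024) ≈ 25.12 dB
∠H = (11.31°) − (45.00° + 1.15°) = -34.84°

25.1 dB, -34.8°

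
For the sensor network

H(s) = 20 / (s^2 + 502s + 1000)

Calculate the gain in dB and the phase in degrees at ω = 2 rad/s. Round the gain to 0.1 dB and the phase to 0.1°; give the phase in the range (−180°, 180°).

Substitute s = j2:
Numerator: 20 = 20 + j0
Denominator: (j2)^2 + 502(j2) + 1000 = 996 + j1004
|N| = √(20² + 0²) ≈ 20, ∠N ≈ 0.00°
|D| = √(996² + 1004²) ≈ 1414.2, ∠D ≈ 45.23°
|H| = 20 / 1414.2 ≈ 0.014142
Gain = 20 log₁₀(0.014142) ≈ -36.99 dB
∠H = 0.00° − 45.23° = -45.23°

-37.0 dB, -45.2°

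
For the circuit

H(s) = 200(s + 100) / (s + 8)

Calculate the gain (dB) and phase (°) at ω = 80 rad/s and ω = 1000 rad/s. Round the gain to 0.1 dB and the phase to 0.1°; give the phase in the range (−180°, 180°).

At s = jω = j80:
zero (s+100): 100 + j80 → |·| = √(100²+80²) = √16400 ≈ 128.06, ∠ = arctan(80/100) ≈ 38.66°
pole (s+8): 8 + j80 → |·| = √(8²+80²) = √6464 ≈ 80.399, ∠ = arctan(80/8) ≈ 84.29°
|H| = 200 · 128.06 / 80.399 ≈ 318.56
Gain = 20 log₁₀(318.56) ≈ 50.06 dB
∠H = 38.66° − 84.29° = -45.63°

At s = jω = j1000:
zero (s+100): 100 + j1000 → |·| = √(100²+1000²) = √1010000 ≈ 1005, ∠ = arctan(1000/100) ≈ 84.29°
pole (s+8): 8 + j1000 → |·| = √(8²+1000²) = √1000064 ≈ 1000, ∠ = arctan(1000/8) ≈ 89.54°
|H| = 200 · 1005 / 1000 ≈ 201
Gain = 20 log₁₀(201) ≈ 46.06 dB
∠H = 84.29° − 89.54° = -5.25°

ω = 80: 50.1 dB, -45.6°; ω = 1000: 46.1 dB, -5.3°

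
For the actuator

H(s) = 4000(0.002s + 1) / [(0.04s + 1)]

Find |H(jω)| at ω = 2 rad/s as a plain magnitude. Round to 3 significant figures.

3.99e+03

At ω = 2 rad/s:
zero (1 + j2·0.002) = 1 + j0.004 → |·| ≈ 1, ∠ ≈ 0.23°
pole (1 + j2·0.04) = 1 + j0.08 → |·| ≈ 1.0032, ∠ ≈ 4.57°
|H| = 4000 · 1 / (1.0032) ≈ 3987.2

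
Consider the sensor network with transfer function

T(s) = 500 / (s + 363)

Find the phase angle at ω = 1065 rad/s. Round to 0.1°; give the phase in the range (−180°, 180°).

-71.2°

At s = jω = j1065:
pole (s+363): 363 + j1065 → |·| = √(363²+1065²) = √1265994 ≈ 1125.2, ∠ = arctan(1065/363) ≈ 71.18°
∠T = 0.00° − 71.18° = -71.18°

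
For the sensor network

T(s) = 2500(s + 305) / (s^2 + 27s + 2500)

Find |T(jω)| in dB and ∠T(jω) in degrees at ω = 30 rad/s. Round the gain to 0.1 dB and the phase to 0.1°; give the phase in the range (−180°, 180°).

At s = jω = j30:
zero (s+305): 305 + j30 → |·| = √(305²+30²) = √93925 ≈ 306.47, ∠ = arctan(30/305) ≈ 5.62°
quadratic: (j30)² + 27·j30 + 2500 = 1600 + j810 → |·| ≈ 1793.3, ∠ ≈ 26.85°
|T| = 2500 · 306.47 / 1793.3 ≈ 427.24
Gain = 20 log₁₀(427.24) ≈ 52.61 dB
∠T = 5.62° − 26.85° = -21.23°

52.6 dB, -21.2°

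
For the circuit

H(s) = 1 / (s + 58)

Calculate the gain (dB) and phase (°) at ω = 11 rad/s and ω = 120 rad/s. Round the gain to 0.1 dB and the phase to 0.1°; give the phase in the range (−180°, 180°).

ω = 11: -35.4 dB, -10.7°; ω = 120: -42.5 dB, -64.2°

Substitute s = j11:
Numerator: 1 = 1 + j0
Denominator: (j11) + 58 = 58 + j11
|N| = √(1² + 0²) ≈ 1, ∠N ≈ 0.00°
|D| = √(58² + 11²) ≈ 59.034, ∠D ≈ 10.74°
|H| = 1 / 59.034 ≈ 0.016939
Gain = 20 log₁₀(0.016939) ≈ -35.42 dB
∠H = 0.00° − 10.74° = -10.74°

Substitute s = j120:
Numerator: 1 = 1 + j0
Denominator: (j120) + 58 = 58 + j120
|N| = √(1² + 0²) ≈ 1, ∠N ≈ 0.00°
|D| = √(58² + 120²) ≈ 133.28, ∠D ≈ 64.20°
|H| = 1 / 133.28 ≈ 0.007503
Gain = 20 log₁₀(0.007503) ≈ -42.50 dB
∠H = 0.00° − 64.20° = -64.20°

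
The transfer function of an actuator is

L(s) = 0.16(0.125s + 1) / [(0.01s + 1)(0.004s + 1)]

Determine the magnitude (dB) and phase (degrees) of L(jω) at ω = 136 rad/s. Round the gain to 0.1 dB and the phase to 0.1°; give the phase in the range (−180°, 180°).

At ω = 136 rad/s:
zero (1 + j136·0.125) = 1 + j17 → |·| ≈ 17.029, ∠ ≈ 86.63°
pole (1 + j136·0.01) = 1 + j1.36 → |·| ≈ 1.6881, ∠ ≈ 53.67°
pole (1 + j136·0.004) = 1 + j0.544 → |·| ≈ 1.1384, ∠ ≈ 28.55°
|L| = 0.16 · 17.029 / (1.6881 · 1.1384) ≈ 1.4178
Gain = 20 log₁₀(1.4178) ≈ 3.03 dB
∠L = (86.63°) − (53.67° + 28.55°) = 4.41°

3.0 dB, 4.4°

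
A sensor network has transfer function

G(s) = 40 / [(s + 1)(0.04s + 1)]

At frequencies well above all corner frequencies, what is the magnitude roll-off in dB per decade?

-40 dB/decade

Each pole contributes −20 dB/decade at high frequency; each zero contributes +20 dB/decade.
Net: 0 zero(s) − 2 pole(s) → -40 dB/decade.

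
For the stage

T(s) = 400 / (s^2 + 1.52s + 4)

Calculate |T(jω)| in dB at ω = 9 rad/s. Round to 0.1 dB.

14.2 dB

At s = jω = j9:
quadratic: (j9)² + 1.52·j9 + 4 = -77 + j13.68 → |·| ≈ 78.206, ∠ ≈ 169.93°
|T| = 400 / 78.206 ≈ 5.1147
Gain = 20 log₁₀(5.1147) ≈ 14.18 dB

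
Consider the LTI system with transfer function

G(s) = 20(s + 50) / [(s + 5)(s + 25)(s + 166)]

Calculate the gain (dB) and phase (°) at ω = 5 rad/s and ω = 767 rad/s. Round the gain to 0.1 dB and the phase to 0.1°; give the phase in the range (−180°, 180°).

ω = 5: -29.5 dB, -52.3°; ω = 767: -89.6 dB, -169.3°

At s = jω = j5:
zero (s+50): 50 + j5 → |·| = √(50²+5²) = √2525 ≈ 50.249, ∠ = arctan(5/50) ≈ 5.71°
pole (s+5): 5 + j5 → |·| = √(5²+5²) = √50 ≈ 7.0711, ∠ = arctan(5/5) ≈ 45.00°
pole (s+25): 25 + j5 → |·| = √(25²+5²) = √650 ≈ 25.495, ∠ = arctan(5/25) ≈ 11.31°
pole (s+166): 166 + j5 → |·| = √(166²+5²) = √27581 ≈ 166.08, ∠ = arctan(5/166) ≈ 1.73°
|G| = 20 · 50.249 / 29941 ≈ 0.033565
Gain = 20 log₁₀(0.033565) ≈ -29.48 dB
∠G = 5.71° − 58.04° = -52.33°

At s = jω = j767:
zero (s+50): 50 + j767 → |·| = √(50²+767²) = √590789 ≈ 768.63, ∠ = arctan(767/50) ≈ 86.27°
pole (s+5): 5 + j767 → |·| = √(5²+767²) = √588314 ≈ 767.02, ∠ = arctan(767/5) ≈ 89.63°
pole (s+25): 25 + j767 → |·| = √(25²+767²) = √588914 ≈ 767.41, ∠ = arctan(767/25) ≈ 88.13°
pole (s+166): 166 + j767 → |·| = √(166²+767²) = √615845 ≈ 784.76, ∠ = arctan(767/166) ≈ 77.79°
|G| = 20 · 768.63 / 4.6192e+08 ≈ 3.328e-05
Gain = 20 log₁₀(3.328e-05) ≈ -89.56 dB
∠G = 86.27° − 255.55° = -169.28°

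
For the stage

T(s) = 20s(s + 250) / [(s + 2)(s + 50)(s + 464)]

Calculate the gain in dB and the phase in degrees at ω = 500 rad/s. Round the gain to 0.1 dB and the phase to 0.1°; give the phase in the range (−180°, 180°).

At s = jω = j500:
zero (s+250): 250 + j500 → |·| = √(250²+500²) = √312500 ≈ 559.02, ∠ = arctan(500/250) ≈ 63.43°
zero at origin: s = j500 → |·| = 500, ∠ = 90.00°
pole (s+2): 2 + j500 → |·| = √(2²+500²) = √250004 ≈ 500, ∠ = arctan(500/2) ≈ 89.77°
pole (s+50): 50 + j500 → |·| = √(50²+500²) = √252500 ≈ 502.49, ∠ = arctan(500/50) ≈ 84.29°
pole (s+464): 464 + j500 → |·| = √(464²+500²) = √465296 ≈ 682.13, ∠ = arctan(500/464) ≈ 47.14°
|T| = 20 · 2.7951e+05 / 1.7138e+08 ≈ 0.032619
Gain = 20 log₁₀(0.032619) ≈ -29.73 dB
∠T = 153.43° − 221.20° = -67.77°

-29.7 dB, -67.8°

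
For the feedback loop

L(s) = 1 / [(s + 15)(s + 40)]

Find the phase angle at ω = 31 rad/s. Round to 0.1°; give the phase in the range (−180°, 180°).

At s = jω = j31:
pole (s+15): 15 + j31 → |·| = √(15²+31²) = √1186 ≈ 34.438, ∠ = arctan(31/15) ≈ 64.18°
pole (s+40): 40 + j31 → |·| = √(40²+31²) = √2561 ≈ 50.606, ∠ = arctan(31/40) ≈ 37.78°
∠L = 0.00° − 101.96° = -101.96°

-102.0°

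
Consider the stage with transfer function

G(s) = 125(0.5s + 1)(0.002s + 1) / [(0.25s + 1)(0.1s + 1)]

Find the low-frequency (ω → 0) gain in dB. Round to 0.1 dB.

41.9 dB

G(0) = 125 · 1 / 1 = 125
20 log₁₀(125) ≈ 41.94 dB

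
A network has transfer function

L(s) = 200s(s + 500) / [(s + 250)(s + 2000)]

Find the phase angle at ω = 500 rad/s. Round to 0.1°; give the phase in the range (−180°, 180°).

At s = jω = j500:
zero (s+500): 500 + j500 → |·| = √(500²+500²) = √500000 ≈ 707.11, ∠ = arctan(500/500) ≈ 45.00°
zero at origin: s = j500 → |·| = 500, ∠ = 90.00°
pole (s+250): 250 + j500 → |·| = √(250²+500²) = √312500 ≈ 559.02, ∠ = arctan(500/250) ≈ 63.43°
pole (s+2000): 2000 + j500 → |·| = √(2000²+500²) = √4250000 ≈ 2061.6, ∠ = arctan(500/2000) ≈ 14.04°
∠L = 135.00° − 77.47° = 57.53°

57.5°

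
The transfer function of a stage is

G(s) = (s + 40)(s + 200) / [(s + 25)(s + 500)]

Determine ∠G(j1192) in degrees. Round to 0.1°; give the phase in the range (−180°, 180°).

At s = jω = j1192:
zero (s+40): 40 + j1192 → |·| = √(40²+1192²) = √1422464 ≈ 1192.7, ∠ = arctan(1192/40) ≈ 88.08°
zero (s+200): 200 + j1192 → |·| = √(200²+1192²) = √1460864 ≈ 1208.7, ∠ = arctan(1192/200) ≈ 80.48°
pole (s+25): 25 + j1192 → |·| = √(25²+1192²) = √1421489 ≈ 1192.3, ∠ = arctan(1192/25) ≈ 88.80°
pole (s+500): 500 + j1192 → |·| = √(500²+1192²) = √1670864 ≈ 1292.6, ∠ = arctan(1192/500) ≈ 67.24°
∠G = 168.56° − 156.04° = 12.52°

12.5°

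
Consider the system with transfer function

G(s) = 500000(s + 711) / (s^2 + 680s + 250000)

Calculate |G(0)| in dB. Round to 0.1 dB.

G(0) = 500000·711 / 250000 = 1422
20 log₁₀(1422) ≈ 63.06 dB

63.1 dB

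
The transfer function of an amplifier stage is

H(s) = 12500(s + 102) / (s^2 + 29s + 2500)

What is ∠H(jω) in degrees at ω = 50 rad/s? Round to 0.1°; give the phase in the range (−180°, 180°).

At s = jω = j50:
zero (s+102): 102 + j50 → |·| = √(102²+50²) = √12904 ≈ 113.6, ∠ = arctan(50/102) ≈ 26.11°
quadratic: (j50)² + 29·j50 + 2500 = 0 + j1450 → |·| ≈ 1450, ∠ ≈ 90.00°
∠H = 26.11° − 90.00° = -63.89°

-63.9°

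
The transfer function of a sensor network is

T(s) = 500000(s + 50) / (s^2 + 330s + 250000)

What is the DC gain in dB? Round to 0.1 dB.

40.0 dB

T(0) = 500000·50 / 250000 = 100
20 log₁₀(100) ≈ 40.00 dB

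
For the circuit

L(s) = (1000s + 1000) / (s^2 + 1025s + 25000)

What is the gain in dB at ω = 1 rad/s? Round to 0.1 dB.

-25.0 dB

Substitute s = j1:
Numerator: 1000(j1) + 1000 = 1000 + j1000
Denominator: (j1)^2 + 1025(j1) + 25000 = 24999 + j1025
|N| = √(1000² + 1000²) ≈ 1414.2, ∠N ≈ 45.00°
|D| = √(24999² + 1025²) ≈ 25020, ∠D ≈ 2.35°
|L| = 1414.2 / 25020 ≈ 0.056523
Gain = 20 log₁₀(0.056523) ≈ -24.96 dB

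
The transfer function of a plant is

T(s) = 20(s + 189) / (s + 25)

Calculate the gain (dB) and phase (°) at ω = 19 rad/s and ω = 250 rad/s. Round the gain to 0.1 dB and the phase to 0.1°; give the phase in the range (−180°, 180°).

At s = jω = j19:
zero (s+189): 189 + j19 → |·| = √(189²+19²) = √36082 ≈ 189.95, ∠ = arctan(19/189) ≈ 5.74°
pole (s+25): 25 + j19 → |·| = √(25²+19²) = √986 ≈ 31.401, ∠ = arctan(19/25) ≈ 37.23°
|T| = 20 · 189.95 / 31.401 ≈ 120.98
Gain = 20 log₁₀(120.98) ≈ 41.65 dB
∠T = 5.74° − 37.23° = -31.49°

At s = jω = j250:
zero (s+189): 189 + j250 → |·| = √(189²+250²) = √98221 ≈ 313.4, ∠ = arctan(250/189) ≈ 52.91°
pole (s+25): 25 + j250 → |·| = √(25²+250²) = √63125 ≈ 251.25, ∠ = arctan(250/25) ≈ 84.29°
|T| = 20 · 313.4 / 251.25 ≈ 24.947
Gain = 20 log₁₀(24.947) ≈ 27.94 dB
∠T = 52.91° − 84.29° = -31.38°

ω = 19: 41.7 dB, -31.5°; ω = 250: 27.9 dB, -31.4°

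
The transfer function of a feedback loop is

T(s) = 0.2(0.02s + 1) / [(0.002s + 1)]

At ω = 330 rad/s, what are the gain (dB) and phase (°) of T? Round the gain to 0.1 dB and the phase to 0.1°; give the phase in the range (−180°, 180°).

At ω = 330 rad/s:
zero (1 + j330·0.02) = 1 + j6.6 → |·| ≈ 6.6753, ∠ ≈ 81.38°
pole (1 + j330·0.002) = 1 + j0.66 → |·| ≈ 1.1982, ∠ ≈ 33.42°
|T| = 0.2 · 6.6753 / (1.1982) ≈ 1.1142
Gain = 20 log₁₀(1.1142) ≈ 0.94 dB
∠T = (81.38°) − (33.42°) = 47.96°

0.9 dB, 48.0°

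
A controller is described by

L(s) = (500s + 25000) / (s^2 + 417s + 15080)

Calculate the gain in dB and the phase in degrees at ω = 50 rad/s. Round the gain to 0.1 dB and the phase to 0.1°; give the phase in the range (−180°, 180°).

3.2 dB, -13.9°

Substitute s = j50:
Numerator: 500(j50) + 25000 = 25000 + j25000
Denominator: (j50)^2 + 417(j50) + 15080 = 12580 + j20850
|N| = √(25000² + 25000²) ≈ 35355, ∠N ≈ 45.00°
|D| = √(12580² + 20850²) ≈ 24351, ∠D ≈ 58.90°
|L| = 35355 / 24351 ≈ 1.4519
Gain = 20 log₁₀(1.4519) ≈ 3.24 dB
∠L = 45.00° − 58.90° = -13.90°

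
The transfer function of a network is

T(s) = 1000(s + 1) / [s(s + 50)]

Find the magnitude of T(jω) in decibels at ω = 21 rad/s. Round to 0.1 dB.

At s = jω = j21:
zero (s+1): 1 + j21 → |·| = √(1²+21²) = √442 ≈ 21.024, ∠ = arctan(21/1) ≈ 87.27°
pole (s+50): 50 + j21 → |·| = √(50²+21²) = √2941 ≈ 54.231, ∠ = arctan(21/50) ≈ 22.78°
pole at origin: |s| = 21, ∠ = 90.00° (in denominator)
|T| = 1000 · 21.024 / 1138.9 ≈ 18.46
Gain = 20 log₁₀(18.46) ≈ 25.32 dB

25.3 dB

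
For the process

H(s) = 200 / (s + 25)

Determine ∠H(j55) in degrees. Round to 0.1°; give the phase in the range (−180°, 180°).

At s = jω = j55:
pole (s+25): 25 + j55 → |·| = √(25²+55²) = √3650 ≈ 60.415, ∠ = arctan(55/25) ≈ 65.56°
∠H = 0.00° − 65.56° = -65.56°

-65.6°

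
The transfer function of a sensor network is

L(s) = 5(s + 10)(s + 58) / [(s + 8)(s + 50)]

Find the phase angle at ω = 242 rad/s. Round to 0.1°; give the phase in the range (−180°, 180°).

At s = jω = j242:
zero (s+10): 10 + j242 → |·| = √(10²+242²) = √58664 ≈ 242.21, ∠ = arctan(242/10) ≈ 87.63°
zero (s+58): 58 + j242 → |·| = √(58²+242²) = √61928 ≈ 248.85, ∠ = arctan(242/58) ≈ 76.52°
pole (s+8): 8 + j242 → |·| = √(8²+242²) = √58628 ≈ 242.13, ∠ = arctan(242/8) ≈ 88.11°
pole (s+50): 50 + j242 → |·| = √(50²+242²) = √61064 ≈ 247.11, ∠ = arctan(242/50) ≈ 78.33°
∠L = 164.15° − 166.44° = -2.29°

-2.3°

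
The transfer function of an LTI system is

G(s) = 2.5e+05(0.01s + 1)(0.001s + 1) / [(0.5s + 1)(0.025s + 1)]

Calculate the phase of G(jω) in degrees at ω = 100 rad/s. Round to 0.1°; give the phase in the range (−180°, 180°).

-106.3°

At ω = 100 rad/s:
zero (1 + j100·0.01) = 1 + j1 → |·| ≈ 1.4142, ∠ ≈ 45.00°
zero (1 + j100·0.001) = 1 + j0.1 → |·| ≈ 1.005, ∠ ≈ 5.71°
pole (1 + j100·0.5) = 1 + j50 → |·| ≈ 50.01, ∠ ≈ 88.85°
pole (1 + j100·0.025) = 1 + j2.5 → |·| ≈ 2.6926, ∠ ≈ 68.20°
∠G = (45.00° + 5.71°) − (88.85° + 68.20°) = -106.34°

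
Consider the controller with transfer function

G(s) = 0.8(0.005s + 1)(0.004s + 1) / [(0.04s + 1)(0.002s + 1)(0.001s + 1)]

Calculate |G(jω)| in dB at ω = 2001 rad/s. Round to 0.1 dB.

At ω = 2001 rad/s:
zero (1 + j2001·0.005) = 1 + j10.005 → |·| ≈ 10.055, ∠ ≈ 84.29°
zero (1 + j2001·0.004) = 1 + j8.004 → |·| ≈ 8.0662, ∠ ≈ 82.88°
pole (1 + j2001·0.04) = 1 + j80.04 → |·| ≈ 80.046, ∠ ≈ 89.28°
pole (1 + j2001·0.002) = 1 + j4.002 → |·| ≈ 4.125, ∠ ≈ 75.97°
pole (1 + j2001·0.001) = 1 + j2.001 → |·| ≈ 2.237, ∠ ≈ 63.45°
|G| = 0.8 · 10.055 · 8.0662 / (80.046 · 4.125 · 2.237) ≈ 0.087844
Gain = 20 log₁₀(0.087844) ≈ -21.13 dB

-21.1 dB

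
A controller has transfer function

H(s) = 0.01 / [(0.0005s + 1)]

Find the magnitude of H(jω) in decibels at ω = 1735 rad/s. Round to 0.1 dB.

At ω = 1735 rad/s:
pole (1 + j1735·0.0005) = 1 + j0.8675 → |·| ≈ 1.3238, ∠ ≈ 40.94°
|H| = 0.01 · 1 / (1.3238) ≈ 0.007554
Gain = 20 log₁₀(0.007554) ≈ -42.44 dB

-42.4 dB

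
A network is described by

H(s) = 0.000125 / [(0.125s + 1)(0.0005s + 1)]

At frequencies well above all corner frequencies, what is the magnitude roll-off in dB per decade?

Each pole contributes −20 dB/decade at high frequency; each zero contributes +20 dB/decade.
Net: 0 zero(s) − 2 pole(s) → -40 dB/decade.

-40 dB/decade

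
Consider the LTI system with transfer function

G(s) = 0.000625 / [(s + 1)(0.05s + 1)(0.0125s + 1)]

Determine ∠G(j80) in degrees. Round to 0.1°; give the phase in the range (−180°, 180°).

At ω = 80 rad/s:
pole (1 + j80·1) = 1 + j80 → |·| ≈ 80.006, ∠ ≈ 89.28°
pole (1 + j80·0.05) = 1 + j4 → |·| ≈ 4.1231, ∠ ≈ 75.96°
pole (1 + j80·0.0125) = 1 + j1 → |·| ≈ 1.4142, ∠ ≈ 45.00°
∠G = (0°) − (89.28° + 75.96° + 45.00°) = -210.24° ≡ 149.76° (principal value)

149.8°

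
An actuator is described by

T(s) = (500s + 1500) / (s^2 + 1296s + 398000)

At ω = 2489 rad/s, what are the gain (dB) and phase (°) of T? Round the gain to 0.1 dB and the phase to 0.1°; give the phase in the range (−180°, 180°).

Substitute s = j2489:
Numerator: 500(j2489) + 1500 = 1500 + j1244500
Denominator: (j2489)^2 + 1296(j2489) + 398000 = -5797121 + j3225744
|N| = √(1500² + 1244500²) ≈ 1.2445e+06, ∠N ≈ 89.93°
|D| = √(5797121² + 3225744²) ≈ 6.6342e+06, ∠D ≈ 150.91°
|T| = 1.2445e+06 / 6.6342e+06 ≈ 0.18759
Gain = 20 log₁₀(0.18759) ≈ -14.54 dB
∠T = 89.93° − 150.91° = -60.98°

-14.5 dB, -61.0°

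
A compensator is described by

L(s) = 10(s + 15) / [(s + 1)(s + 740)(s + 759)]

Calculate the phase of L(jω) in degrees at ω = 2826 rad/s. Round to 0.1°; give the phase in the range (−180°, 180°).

At s = jω = j2826:
zero (s+15): 15 + j2826 → |·| = √(15²+2826²) = √7986501 ≈ 2826, ∠ = arctan(2826/15) ≈ 89.70°
pole (s+1): 1 + j2826 → |·| = √(1²+2826²) = √7986277 ≈ 2826, ∠ = arctan(2826/1) ≈ 89.98°
pole (s+740): 740 + j2826 → |·| = √(740²+2826²) = √8533876 ≈ 2921.3, ∠ = arctan(2826/740) ≈ 75.33°
pole (s+759): 759 + j2826 → |·| = √(759²+2826²) = √8562357 ≈ 2926.2, ∠ = arctan(2826/759) ≈ 74.97°
∠L = 89.70° − 240.28° = -150.58°

-150.6°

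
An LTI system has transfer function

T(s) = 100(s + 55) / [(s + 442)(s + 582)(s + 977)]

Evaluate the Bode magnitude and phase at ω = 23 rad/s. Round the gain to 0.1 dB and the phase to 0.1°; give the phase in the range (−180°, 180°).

-92.5 dB, 16.1°

At s = jω = j23:
zero (s+55): 55 + j23 → |·| = √(55²+23²) = √3554 ≈ 59.615, ∠ = arctan(23/55) ≈ 22.69°
pole (s+442): 442 + j23 → |·| = √(442²+23²) = √195893 ≈ 442.6, ∠ = arctan(23/442) ≈ 2.98°
pole (s+582): 582 + j23 → |·| = √(582²+23²) = √339253 ≈ 582.45, ∠ = arctan(23/582) ≈ 2.26°
pole (s+977): 977 + j23 → |·| = √(977²+23²) = √955058 ≈ 977.27, ∠ = arctan(23/977) ≈ 1.35°
|T| = 100 · 59.615 / 2.5193e+08 ≈ 2.3663e-05
Gain = 20 log₁₀(2.3663e-05) ≈ -92.52 dB
∠T = 22.69° − 6.59° = 16.10°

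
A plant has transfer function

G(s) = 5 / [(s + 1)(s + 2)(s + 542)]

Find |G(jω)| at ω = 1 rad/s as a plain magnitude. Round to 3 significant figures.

0.00292

At s = jω = j1:
pole (s+1): 1 + j1 → |·| = √(1²+1²) = √2 ≈ 1.4142, ∠ = arctan(1/1) ≈ 45.00°
pole (s+2): 2 + j1 → |·| = √(2²+1²) = √5 ≈ 2.2361, ∠ = arctan(1/2) ≈ 26.57°
pole (s+542): 542 + j1 → |·| = √(542²+1²) = √293765 ≈ 542, ∠ = arctan(1/542) ≈ 0.11°
|G| = 5 / 1714 ≈ 0.0029172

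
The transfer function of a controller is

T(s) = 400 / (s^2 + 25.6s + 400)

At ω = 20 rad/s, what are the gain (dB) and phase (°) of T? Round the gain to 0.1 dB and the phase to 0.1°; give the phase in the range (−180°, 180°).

-2.1 dB, -90.0°

At s = jω = j20:
quadratic: (j20)² + 25.6·j20 + 400 = 0 + j512 → |·| ≈ 512, ∠ ≈ 90.00°
|T| = 400 / 512 ≈ 0.78125
Gain = 20 log₁₀(0.78125) ≈ -2.14 dB
∠T = 0.00° − 90.00° = -90.00°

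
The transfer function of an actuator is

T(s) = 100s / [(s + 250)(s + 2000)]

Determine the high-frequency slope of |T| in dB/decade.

Each pole contributes −20 dB/decade at high frequency; each zero contributes +20 dB/decade.
Net: 1 zero(s) − 2 pole(s) → -20 dB/decade.

-20 dB/decade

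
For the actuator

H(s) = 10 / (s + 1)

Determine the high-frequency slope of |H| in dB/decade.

-20 dB/decade

Each pole contributes −20 dB/decade at high frequency; each zero contributes +20 dB/decade.
Net: 0 zero(s) − 1 pole(s) → -20 dB/decade.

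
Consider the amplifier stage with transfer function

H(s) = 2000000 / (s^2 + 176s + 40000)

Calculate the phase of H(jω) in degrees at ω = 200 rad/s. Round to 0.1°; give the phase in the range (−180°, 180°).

-90.0°

At s = jω = j200:
quadratic: (j200)² + 176·j200 + 40000 = 0 + j35200 → |·| ≈ 35200, ∠ ≈ 90.00°
∠H = 0.00° − 90.00° = -90.00°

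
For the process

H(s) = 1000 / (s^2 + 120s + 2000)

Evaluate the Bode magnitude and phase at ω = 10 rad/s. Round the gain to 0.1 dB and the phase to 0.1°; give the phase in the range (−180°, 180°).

-7.0 dB, -32.3°

Substitute s = j10:
Numerator: 1000 = 1000 + j0
Denominator: (j10)^2 + 120(j10) + 2000 = 1900 + j1200
|N| = √(1000² + 0²) ≈ 1000, ∠N ≈ 0.00°
|D| = √(1900² + 1200²) ≈ 2247.2, ∠D ≈ 32.28°
|H| = 1000 / 2247.2 ≈ 0.445
Gain = 20 log₁₀(0.445) ≈ -7.03 dB
∠H = 0.00° − 32.28° = -32.28°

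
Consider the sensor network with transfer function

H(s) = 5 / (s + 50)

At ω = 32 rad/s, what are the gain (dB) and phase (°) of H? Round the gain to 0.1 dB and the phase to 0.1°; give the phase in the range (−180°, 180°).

At s = jω = j32:
pole (s+50): 50 + j32 → |·| = √(50²+32²) = √3524 ≈ 59.363, ∠ = arctan(32/50) ≈ 32.62°
|H| = 5 / 59.363 ≈ 0.084228
Gain = 20 log₁₀(0.084228) ≈ -21.49 dB
∠H = 0.00° − 32.62° = -32.62°

-21.5 dB, -32.6°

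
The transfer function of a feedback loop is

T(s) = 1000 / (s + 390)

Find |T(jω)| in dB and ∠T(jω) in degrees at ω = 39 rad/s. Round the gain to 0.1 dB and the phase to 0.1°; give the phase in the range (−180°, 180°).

At s = jω = j39:
pole (s+390): 390 + j39 → |·| = √(390²+39²) = √153621 ≈ 391.95, ∠ = arctan(39/390) ≈ 5.71°
|T| = 1000 / 391.95 ≈ 2.5513
Gain = 20 log₁₀(2.5513) ≈ 8.14 dB
∠T = 0.00° − 5.71° = -5.71°

8.1 dB, -5.7°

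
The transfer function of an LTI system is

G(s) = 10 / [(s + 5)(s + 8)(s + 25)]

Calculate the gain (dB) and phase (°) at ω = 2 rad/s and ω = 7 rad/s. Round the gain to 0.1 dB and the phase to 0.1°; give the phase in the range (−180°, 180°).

At s = jω = j2:
pole (s+5): 5 + j2 → |·| = √(5²+2²) = √29 ≈ 5.3852, ∠ = arctan(2/5) ≈ 21.80°
pole (s+8): 8 + j2 → |·| = √(8²+2²) = √68 ≈ 8.2462, ∠ = arctan(2/8) ≈ 14.04°
pole (s+25): 25 + j2 → |·| = √(25²+2²) = √629 ≈ 25.08, ∠ = arctan(2/25) ≈ 4.57°
|G| = 10 / 1113.7 ≈ 0.0089791
Gain = 20 log₁₀(0.0089791) ≈ -40.94 dB
∠G = 0.00° − 40.41° = -40.41°

At s = jω = j7:
pole (s+5): 5 + j7 → |·| = √(5²+7²) = √74 ≈ 8.6023, ∠ = arctan(7/5) ≈ 54.46°
pole (s+8): 8 + j7 → |·| = √(8²+7²) = √113 ≈ 10.63, ∠ = arctan(7/8) ≈ 41.19°
pole (s+25): 25 + j7 → |·| = √(25²+7²) = √674 ≈ 25.962, ∠ = arctan(7/25) ≈ 15.64°
|G| = 10 / 2374 ≈ 0.0042123
Gain = 20 log₁₀(0.0042123) ≈ -47.51 dB
∠G = 0.00° − 111.29° = -111.29°

ω = 2: -40.9 dB, -40.4°; ω = 7: -47.5 dB, -111.3°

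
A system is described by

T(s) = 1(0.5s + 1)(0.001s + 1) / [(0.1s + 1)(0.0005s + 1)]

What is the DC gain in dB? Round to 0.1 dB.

0.0 dB

T(0) = 1 · 1 / 1 = 1
20 log₁₀(1) ≈ 0.00 dB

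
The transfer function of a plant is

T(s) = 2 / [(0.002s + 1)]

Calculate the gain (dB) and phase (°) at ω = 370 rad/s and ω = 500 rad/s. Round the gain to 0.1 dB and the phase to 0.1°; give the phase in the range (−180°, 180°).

ω = 370: 4.1 dB, -36.5°; ω = 500: 3.0 dB, -45.0°

At ω = 370 rad/s:
pole (1 + j370·0.002) = 1 + j0.74 → |·| ≈ 1.244, ∠ ≈ 36.50°
|T| = 2 · 1 / (1.244) ≈ 1.6077
Gain = 20 log₁₀(1.6077) ≈ 4.12 dB
∠T = (0°) − (36.50°) = -36.50°

At ω = 500 rad/s:
pole (1 + j500·0.002) = 1 + j1 → |·| ≈ 1.4142, ∠ ≈ 45.00°
|T| = 2 · 1 / (1.4142) ≈ 1.4142
Gain = 20 log₁₀(1.4142) ≈ 3.01 dB
∠T = (0°) − (45.00°) = -45.00°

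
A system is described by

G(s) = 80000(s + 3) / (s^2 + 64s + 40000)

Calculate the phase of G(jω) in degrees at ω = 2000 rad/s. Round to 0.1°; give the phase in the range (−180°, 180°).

-88.2°

At s = jω = j2000:
zero (s+3): 3 + j2000 → |·| = √(3²+2000²) = √4000009 ≈ 2000, ∠ = arctan(2000/3) ≈ 89.91°
quadratic: (j2000)² + 64·j2000 + 40000 = -3960000 + j128000 → |·| ≈ 3.9621e+06, ∠ ≈ 178.15°
∠G = 89.91° − 178.15° = -88.24°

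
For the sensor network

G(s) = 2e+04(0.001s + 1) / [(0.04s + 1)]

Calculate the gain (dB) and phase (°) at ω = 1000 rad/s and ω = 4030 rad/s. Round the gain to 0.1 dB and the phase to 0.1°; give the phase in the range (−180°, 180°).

ω = 1000: 57.0 dB, -43.6°; ω = 4030: 54.2 dB, -13.6°

At ω = 1000 rad/s:
zero (1 + j1000·0.001) = 1 + j1 → |·| ≈ 1.4142, ∠ ≈ 45.00°
pole (1 + j1000·0.04) = 1 + j40 → |·| ≈ 40.012, ∠ ≈ 88.57°
|G| = 2e+04 · 1.4142 / (40.012) ≈ 706.89
Gain = 20 log₁₀(706.89) ≈ 56.99 dB
∠G = (45.00°) − (88.57°) = -43.57°

At ω = 4030 rad/s:
zero (1 + j4030·0.001) = 1 + j4.03 → |·| ≈ 4.1522, ∠ ≈ 76.06°
pole (1 + j4030·0.04) = 1 + j161.2 → |·| ≈ 161.2, ∠ ≈ 89.64°
|G| = 2e+04 · 4.1522 / (161.2) ≈ 515.16
Gain = 20 log₁₀(515.16) ≈ 54.24 dB
∠G = (76.06°) − (89.64°) = -13.58°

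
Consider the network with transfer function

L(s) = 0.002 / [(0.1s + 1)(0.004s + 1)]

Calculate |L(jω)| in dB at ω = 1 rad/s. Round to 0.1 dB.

-54.0 dB

At ω = 1 rad/s:
pole (1 + j1·0.1) = 1 + j0.1 → |·| ≈ 1.005, ∠ ≈ 5.71°
pole (1 + j1·0.004) = 1 + j0.004 → |·| ≈ 1, ∠ ≈ 0.23°
|L| = 0.002 · 1 / (1.005 · 1) ≈ 0.00199
Gain = 20 log₁₀(0.00199) ≈ -54.02 dB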